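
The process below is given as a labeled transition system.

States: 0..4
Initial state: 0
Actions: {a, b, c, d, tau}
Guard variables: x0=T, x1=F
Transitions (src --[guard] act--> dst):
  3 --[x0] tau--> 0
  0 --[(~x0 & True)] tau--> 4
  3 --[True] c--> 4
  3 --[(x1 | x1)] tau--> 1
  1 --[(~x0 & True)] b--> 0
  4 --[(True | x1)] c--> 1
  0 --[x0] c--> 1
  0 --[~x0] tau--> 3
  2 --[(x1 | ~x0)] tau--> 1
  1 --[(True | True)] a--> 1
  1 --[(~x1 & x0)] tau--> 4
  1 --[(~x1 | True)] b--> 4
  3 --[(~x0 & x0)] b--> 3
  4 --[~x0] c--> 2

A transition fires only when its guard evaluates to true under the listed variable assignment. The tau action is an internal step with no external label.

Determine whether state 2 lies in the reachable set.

Answer: UNREACHABLE

Analysis:
After dropping false guards: 7 live edges.
L0 = {0}
L1 = {1}  total {0,1}
L2 = {4}  total {0,1,4}
Reach set: {0,1,4}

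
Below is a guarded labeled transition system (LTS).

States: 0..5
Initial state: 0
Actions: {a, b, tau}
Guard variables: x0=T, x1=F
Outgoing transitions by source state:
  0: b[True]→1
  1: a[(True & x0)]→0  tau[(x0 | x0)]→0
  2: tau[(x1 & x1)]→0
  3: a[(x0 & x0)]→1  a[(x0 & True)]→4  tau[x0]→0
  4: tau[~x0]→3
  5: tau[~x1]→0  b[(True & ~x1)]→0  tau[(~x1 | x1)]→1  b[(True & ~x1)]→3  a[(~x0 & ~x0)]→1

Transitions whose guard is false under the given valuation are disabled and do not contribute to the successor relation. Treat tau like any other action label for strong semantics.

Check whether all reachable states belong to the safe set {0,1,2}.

Answer: INVARIANT HOLDS

Analysis:
Inv-set: {0,1,2}
Reachable = {0,1}
  0: ✓
  1: ✓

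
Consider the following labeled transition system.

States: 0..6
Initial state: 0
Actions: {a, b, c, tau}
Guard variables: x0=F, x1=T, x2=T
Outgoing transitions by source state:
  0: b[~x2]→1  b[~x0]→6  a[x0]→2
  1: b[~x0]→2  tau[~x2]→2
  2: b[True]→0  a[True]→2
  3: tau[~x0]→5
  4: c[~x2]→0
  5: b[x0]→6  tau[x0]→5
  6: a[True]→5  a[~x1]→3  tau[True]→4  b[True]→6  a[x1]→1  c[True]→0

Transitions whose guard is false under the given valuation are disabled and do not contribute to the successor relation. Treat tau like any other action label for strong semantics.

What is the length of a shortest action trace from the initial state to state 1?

Answer: 2

Analysis:
Layered search for 1:
  Layer 0: {0}
  Layer 1: {6}
  Layer 2: {1,4,5}
1 enters at depth 2; path b·a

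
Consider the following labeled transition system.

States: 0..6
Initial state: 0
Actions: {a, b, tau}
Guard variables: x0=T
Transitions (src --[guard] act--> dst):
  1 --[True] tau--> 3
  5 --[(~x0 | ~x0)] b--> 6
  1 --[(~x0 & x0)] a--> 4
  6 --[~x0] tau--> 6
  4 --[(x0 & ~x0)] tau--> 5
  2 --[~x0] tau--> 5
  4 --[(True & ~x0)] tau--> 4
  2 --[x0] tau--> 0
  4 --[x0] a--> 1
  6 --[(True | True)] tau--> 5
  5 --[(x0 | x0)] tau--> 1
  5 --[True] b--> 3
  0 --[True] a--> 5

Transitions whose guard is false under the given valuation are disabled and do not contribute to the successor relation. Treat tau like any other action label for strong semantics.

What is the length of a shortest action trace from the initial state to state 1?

Answer: 2

Working:
Layered search for 1:
  depth 0: {0}
  depth 1: {5}
  depth 2: {1,3}
depth(1)=2, e.g. a·tau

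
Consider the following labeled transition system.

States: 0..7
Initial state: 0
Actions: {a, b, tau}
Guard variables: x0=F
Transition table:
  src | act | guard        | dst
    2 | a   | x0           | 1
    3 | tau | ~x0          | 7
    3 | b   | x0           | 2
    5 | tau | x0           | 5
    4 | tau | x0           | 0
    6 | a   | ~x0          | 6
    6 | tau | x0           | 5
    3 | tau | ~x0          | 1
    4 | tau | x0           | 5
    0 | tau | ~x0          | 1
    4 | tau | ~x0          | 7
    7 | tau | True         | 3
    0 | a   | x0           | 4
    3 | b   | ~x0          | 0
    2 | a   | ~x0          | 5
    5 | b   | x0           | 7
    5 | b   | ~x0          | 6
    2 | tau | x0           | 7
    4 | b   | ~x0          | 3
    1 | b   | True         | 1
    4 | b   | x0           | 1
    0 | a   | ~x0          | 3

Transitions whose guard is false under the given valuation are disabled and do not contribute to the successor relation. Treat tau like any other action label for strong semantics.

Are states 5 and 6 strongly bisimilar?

Bisimulation quotient by refinement:
  round 0: {{0,1,2,3,4,5,6,7}}
  round 1: {{0},{1,5},{2,6},{3,4},{7}}
  round 2: {{0},{1},{2},{3},{4},{5},{6},{7}}
Fixed point at round 3; 8 class(es).
class of 5: {5}; class of 6: {6}

Answer: NOT BISIMILAR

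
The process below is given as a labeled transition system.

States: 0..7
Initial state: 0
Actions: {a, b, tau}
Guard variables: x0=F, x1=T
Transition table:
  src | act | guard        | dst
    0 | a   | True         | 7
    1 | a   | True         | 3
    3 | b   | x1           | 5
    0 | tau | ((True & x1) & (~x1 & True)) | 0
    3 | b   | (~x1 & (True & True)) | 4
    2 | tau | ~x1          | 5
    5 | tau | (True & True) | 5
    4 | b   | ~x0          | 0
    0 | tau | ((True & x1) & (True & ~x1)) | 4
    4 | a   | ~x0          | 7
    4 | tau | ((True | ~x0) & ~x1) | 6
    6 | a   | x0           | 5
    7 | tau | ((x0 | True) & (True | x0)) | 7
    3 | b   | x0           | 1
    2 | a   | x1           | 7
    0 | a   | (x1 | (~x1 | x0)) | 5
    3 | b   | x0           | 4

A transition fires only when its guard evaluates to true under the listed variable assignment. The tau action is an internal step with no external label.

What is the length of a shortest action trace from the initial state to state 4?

Breadth-first toward 4:
  Layer 0: {0}
  Layer 1: {5,7}
4 never appears.

Answer: UNREACHABLE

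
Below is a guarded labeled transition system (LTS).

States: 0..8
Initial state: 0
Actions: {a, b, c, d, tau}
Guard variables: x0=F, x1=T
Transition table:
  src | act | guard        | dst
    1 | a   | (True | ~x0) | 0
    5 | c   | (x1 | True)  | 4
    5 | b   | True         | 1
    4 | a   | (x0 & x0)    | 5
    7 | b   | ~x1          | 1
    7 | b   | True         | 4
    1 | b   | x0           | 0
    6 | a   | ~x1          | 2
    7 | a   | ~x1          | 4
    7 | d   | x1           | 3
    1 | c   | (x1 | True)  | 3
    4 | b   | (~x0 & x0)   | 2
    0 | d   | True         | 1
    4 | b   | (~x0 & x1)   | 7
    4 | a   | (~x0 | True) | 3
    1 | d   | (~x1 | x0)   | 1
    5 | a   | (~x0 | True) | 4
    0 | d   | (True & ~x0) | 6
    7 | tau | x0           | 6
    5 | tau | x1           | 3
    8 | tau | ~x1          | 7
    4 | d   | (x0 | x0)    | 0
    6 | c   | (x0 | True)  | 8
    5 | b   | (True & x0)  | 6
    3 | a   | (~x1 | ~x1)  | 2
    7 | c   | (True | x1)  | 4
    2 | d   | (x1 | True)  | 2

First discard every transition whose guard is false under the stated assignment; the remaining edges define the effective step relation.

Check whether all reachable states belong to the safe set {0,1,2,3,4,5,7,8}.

Safe = {0,1,2,3,4,5,7,8}
Reachable = {0,1,3,6,8}
  0: ok
  1: ok
  3: ok
  6: outside
  8: ok
reach 6 via d — violates

Answer: INVARIANT VIOLATED at state 6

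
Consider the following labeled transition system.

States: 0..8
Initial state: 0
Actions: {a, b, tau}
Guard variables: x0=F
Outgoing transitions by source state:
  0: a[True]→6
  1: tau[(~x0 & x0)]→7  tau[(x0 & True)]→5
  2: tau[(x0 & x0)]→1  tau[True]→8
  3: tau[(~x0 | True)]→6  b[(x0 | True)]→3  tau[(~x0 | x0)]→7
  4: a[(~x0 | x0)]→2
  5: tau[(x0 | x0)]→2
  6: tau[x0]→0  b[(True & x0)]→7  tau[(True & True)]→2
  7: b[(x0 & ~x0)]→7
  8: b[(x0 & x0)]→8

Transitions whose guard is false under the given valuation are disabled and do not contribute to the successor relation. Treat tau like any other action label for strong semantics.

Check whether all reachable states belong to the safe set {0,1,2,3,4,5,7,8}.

Inv-set: {0,1,2,3,4,5,7,8}
Reach set: {0,2,6,8}
  0: safe
  2: safe
  6: VIOLATES
  8: safe
counterexample path to 6: a

Answer: INVARIANT VIOLATED at state 6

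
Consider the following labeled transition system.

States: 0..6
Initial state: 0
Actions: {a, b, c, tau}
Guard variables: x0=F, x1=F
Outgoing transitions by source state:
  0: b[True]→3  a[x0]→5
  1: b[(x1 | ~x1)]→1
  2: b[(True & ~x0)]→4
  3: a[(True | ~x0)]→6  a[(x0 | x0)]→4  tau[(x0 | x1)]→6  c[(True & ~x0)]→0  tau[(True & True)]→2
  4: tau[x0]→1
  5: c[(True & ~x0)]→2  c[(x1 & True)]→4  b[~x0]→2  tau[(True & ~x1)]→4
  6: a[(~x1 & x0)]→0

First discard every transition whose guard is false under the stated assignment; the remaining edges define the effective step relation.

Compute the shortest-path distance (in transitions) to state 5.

BFS to 5:
  L0 = {0}
  L1 = {3}
  L2 = {2,6}
  L3 = {4}
5 never appears.

Answer: UNREACHABLE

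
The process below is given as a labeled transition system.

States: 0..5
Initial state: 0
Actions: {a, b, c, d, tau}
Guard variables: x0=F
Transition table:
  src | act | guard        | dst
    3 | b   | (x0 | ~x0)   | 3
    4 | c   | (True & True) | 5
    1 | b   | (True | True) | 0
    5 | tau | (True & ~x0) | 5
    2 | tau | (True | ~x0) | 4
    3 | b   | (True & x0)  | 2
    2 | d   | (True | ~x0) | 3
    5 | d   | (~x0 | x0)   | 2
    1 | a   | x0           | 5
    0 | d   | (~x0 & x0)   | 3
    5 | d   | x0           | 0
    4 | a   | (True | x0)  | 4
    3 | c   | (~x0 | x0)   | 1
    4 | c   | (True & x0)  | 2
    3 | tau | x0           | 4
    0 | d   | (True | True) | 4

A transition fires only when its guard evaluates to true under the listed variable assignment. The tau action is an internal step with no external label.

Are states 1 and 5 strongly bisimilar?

Compute ~ classes (split until stable):
  round 0: {{0,1,2,3,4,5}}
  round 1: {{0},{1},{2,5},{3},{4}}
  round 2: {{0},{1},{2},{3},{4},{5}}
Fixed point at round 3; 6 class(es).
class of 1: {1}; class of 5: {5}

Answer: NOT BISIMILAR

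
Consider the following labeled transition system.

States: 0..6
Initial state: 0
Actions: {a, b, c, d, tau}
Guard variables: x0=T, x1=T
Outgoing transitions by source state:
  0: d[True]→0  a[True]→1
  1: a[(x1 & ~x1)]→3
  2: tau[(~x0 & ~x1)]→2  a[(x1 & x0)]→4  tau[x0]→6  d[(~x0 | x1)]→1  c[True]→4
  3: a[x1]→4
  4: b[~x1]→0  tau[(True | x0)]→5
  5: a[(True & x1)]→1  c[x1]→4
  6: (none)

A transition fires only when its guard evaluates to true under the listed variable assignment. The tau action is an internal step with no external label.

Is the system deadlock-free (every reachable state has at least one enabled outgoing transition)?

Answer: DEADLOCK at state 1

Analysis:
R = {0,1}
  0: a→1  d→0  [2 out]
  1: ∅  [deadlock]
Path to 1: a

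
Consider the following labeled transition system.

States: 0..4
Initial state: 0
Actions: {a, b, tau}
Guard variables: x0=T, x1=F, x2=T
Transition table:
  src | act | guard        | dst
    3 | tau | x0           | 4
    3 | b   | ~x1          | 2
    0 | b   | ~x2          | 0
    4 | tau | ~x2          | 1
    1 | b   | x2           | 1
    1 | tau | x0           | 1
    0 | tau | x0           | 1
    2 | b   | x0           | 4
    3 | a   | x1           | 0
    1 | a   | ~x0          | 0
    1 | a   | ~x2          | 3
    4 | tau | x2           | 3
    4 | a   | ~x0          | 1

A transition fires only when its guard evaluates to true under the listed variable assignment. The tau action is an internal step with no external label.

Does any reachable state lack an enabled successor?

Reachable = {0,1}
  0: tau→1  [1 out]
  1: b→1  tau→1  [2 out]

Answer: DEADLOCK-FREE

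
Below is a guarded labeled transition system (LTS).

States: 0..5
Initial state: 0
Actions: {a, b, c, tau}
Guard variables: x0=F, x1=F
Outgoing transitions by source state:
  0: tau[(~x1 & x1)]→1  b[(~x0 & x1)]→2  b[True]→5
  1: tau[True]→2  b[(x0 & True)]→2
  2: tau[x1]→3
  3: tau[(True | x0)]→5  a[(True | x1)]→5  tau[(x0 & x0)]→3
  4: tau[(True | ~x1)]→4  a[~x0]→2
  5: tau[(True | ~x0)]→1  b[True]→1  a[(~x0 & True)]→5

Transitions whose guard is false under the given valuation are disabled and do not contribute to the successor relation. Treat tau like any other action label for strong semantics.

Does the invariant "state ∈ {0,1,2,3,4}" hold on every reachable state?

Answer: INVARIANT VIOLATED at state 5

Analysis:
Inv-set: {0,1,2,3,4}
Reachable = {0,1,2,5}
  0: ✓
  1: ✓
  2: ✓
  5: outside
witness against invariant: b → 5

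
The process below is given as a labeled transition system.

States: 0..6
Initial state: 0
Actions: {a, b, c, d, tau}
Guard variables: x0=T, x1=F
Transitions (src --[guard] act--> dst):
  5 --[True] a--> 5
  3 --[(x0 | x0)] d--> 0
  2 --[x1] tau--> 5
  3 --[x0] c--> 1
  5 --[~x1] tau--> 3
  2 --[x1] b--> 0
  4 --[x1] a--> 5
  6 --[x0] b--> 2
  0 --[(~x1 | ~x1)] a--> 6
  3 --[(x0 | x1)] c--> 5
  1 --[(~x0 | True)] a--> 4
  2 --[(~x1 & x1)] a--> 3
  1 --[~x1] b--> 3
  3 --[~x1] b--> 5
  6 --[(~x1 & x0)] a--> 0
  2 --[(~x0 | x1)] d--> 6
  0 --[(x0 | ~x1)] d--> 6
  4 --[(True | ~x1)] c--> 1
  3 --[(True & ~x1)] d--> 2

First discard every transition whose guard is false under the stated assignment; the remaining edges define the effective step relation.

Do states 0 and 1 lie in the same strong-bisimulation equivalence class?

Bisimulation quotient by refinement:
  round 0: {{0,1,2,3,4,5,6}}
  round 1: {{0},{1,6},{2},{3},{4},{5}}
  round 2: {{0},{1},{2},{3},{4},{5},{6}}
stable after 3 split(s): 7 block(s)
class of 0: {0}; class of 1: {1}

Answer: NOT BISIMILAR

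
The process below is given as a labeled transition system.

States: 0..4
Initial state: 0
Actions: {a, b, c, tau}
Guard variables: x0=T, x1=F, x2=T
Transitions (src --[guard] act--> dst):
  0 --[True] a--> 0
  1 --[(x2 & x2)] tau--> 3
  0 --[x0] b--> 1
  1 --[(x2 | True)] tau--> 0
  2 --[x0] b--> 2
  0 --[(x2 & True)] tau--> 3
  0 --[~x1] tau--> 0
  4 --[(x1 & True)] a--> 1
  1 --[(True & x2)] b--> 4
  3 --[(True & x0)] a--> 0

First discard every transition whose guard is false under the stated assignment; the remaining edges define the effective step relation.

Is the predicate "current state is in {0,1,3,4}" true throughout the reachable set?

Answer: INVARIANT HOLDS

Trace:
Safe = {0,1,3,4}
R = {0,1,3,4}
  0: ok
  1: ok
  3: ok
  4: ok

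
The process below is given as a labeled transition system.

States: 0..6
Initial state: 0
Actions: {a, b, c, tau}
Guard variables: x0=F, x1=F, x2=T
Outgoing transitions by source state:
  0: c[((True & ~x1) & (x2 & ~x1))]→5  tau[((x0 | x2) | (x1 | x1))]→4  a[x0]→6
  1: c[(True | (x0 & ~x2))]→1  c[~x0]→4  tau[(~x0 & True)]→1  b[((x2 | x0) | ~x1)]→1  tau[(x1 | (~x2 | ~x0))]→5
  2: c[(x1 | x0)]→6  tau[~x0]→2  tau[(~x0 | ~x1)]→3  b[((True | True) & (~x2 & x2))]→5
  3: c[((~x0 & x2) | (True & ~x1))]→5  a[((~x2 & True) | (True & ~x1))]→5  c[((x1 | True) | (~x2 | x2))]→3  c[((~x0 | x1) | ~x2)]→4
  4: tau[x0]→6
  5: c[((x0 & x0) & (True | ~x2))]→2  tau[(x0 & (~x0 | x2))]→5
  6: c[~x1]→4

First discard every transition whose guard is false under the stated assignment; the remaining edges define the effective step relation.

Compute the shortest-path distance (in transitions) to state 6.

Answer: UNREACHABLE

Trace:
BFS to 6:
  L0 = {0}
  L1 = {4,5}
6 never appears.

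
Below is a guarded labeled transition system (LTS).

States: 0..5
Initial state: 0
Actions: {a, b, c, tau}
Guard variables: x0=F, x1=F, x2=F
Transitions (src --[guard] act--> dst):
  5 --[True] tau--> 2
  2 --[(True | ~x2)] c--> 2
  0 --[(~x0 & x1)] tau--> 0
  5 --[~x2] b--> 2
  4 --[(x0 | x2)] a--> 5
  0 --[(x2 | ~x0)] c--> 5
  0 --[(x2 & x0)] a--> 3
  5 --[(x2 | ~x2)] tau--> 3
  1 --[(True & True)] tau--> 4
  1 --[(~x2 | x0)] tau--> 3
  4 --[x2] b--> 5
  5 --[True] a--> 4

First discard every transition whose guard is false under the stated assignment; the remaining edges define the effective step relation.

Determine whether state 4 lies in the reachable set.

Guard filter leaves 8 enabled edge(s).
L0 = {0}
L1 = {5}  total {0,5}
L2 = {2,3,4}  total {0,2,3,4,5}
Reach set: {0,2,3,4,5}
witness 4: c·a

Answer: REACHABLE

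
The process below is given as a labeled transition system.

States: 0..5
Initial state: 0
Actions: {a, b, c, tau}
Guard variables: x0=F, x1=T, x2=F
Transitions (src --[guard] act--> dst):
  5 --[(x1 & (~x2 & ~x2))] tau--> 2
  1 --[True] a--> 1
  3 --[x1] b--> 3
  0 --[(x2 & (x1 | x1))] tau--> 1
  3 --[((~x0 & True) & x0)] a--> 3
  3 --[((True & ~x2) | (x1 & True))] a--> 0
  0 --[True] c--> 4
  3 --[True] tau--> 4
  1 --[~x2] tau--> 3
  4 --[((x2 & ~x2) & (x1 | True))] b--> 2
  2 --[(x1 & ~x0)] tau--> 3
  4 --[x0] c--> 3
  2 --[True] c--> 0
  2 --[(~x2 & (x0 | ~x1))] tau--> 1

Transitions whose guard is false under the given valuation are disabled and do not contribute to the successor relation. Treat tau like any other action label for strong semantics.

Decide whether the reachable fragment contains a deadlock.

Answer: DEADLOCK at state 4

Analysis:
R = {0,4}
  0: c→4  [deg 1]
  4: ∅  [deadlock]
witness 4: c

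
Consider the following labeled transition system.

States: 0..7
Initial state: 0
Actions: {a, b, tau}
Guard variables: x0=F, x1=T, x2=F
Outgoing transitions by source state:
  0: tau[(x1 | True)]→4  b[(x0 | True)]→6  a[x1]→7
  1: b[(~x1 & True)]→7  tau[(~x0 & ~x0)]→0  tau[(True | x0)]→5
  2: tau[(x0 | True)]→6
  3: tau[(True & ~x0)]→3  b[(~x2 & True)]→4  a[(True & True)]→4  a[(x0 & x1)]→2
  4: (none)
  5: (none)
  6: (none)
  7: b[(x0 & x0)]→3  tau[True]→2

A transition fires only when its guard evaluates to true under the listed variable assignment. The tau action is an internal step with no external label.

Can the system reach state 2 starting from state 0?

Answer: REACHABLE

Working:
After dropping false guards: 10 live edges.
depth 0: {0}
depth 1: {4,6,7}  total {0,4,6,7}
depth 2: {2}  total {0,2,4,6,7}
Reach set: {0,2,4,6,7}
Path to 2: a·tau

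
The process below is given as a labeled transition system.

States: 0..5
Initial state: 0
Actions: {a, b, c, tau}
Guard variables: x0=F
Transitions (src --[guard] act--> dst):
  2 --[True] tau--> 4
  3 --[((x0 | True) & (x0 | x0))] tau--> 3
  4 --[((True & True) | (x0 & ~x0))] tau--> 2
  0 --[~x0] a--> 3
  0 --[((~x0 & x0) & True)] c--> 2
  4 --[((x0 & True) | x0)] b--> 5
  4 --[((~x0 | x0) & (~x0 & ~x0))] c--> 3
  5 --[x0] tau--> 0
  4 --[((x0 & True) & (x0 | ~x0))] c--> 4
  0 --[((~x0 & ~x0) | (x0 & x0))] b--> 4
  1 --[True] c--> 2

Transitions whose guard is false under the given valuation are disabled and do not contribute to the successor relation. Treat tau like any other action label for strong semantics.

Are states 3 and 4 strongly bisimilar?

Answer: NOT BISIMILAR

Working:
Bisimulation quotient by refinement:
  π0 = {{0,1,2,3,4,5}}
  π1 = {{0},{1},{2},{3,5},{4}}
stable after 2 split(s): 5 block(s)
class of 3: {3,5}; class of 4: {4}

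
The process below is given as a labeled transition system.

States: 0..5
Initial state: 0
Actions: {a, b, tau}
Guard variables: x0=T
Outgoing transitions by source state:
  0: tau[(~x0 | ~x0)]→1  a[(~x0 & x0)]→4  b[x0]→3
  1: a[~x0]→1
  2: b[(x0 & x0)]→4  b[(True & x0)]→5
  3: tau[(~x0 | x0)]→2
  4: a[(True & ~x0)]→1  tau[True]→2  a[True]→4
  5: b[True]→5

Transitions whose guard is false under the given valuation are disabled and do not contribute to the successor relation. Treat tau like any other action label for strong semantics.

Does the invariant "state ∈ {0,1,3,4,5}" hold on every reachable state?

Answer: INVARIANT VIOLATED at state 2

Working:
Safe = {0,1,3,4,5}
R = {0,2,3,4,5}
  0: ✓
  2: VIOLATES
  3: ✓
  4: ✓
  5: ✓
reach 2 via b·tau — violates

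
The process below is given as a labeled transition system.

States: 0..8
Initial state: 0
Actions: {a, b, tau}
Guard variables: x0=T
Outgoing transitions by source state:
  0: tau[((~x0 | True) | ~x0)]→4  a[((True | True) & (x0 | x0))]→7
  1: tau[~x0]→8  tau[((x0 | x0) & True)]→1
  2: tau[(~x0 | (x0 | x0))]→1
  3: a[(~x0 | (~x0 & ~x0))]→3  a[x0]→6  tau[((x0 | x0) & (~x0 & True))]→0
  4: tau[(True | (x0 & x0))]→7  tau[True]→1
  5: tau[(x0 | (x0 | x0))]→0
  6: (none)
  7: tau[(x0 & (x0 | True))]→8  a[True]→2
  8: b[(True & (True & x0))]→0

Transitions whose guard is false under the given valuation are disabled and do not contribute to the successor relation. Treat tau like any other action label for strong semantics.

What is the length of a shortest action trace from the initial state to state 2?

Answer: 2

Working:
BFS to 2:
  depth 0: {0}
  depth 1: {4,7}
  depth 2: {1,2,8}
first hit 2 at d=2 via a·a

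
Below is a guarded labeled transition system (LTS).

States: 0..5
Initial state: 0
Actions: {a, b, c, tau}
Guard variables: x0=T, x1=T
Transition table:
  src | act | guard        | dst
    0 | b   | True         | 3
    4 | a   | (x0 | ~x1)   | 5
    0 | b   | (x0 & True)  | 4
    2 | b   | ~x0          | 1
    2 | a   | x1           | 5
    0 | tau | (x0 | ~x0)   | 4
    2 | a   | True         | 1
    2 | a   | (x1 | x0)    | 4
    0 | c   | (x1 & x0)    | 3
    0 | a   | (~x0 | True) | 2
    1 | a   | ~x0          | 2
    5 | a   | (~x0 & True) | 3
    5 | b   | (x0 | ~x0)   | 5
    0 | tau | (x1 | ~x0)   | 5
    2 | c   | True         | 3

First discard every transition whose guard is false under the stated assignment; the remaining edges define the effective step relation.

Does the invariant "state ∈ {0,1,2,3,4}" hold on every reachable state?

Answer: INVARIANT VIOLATED at state 5

Working:
Allowed set {0,1,2,3,4}
Reach set: {0,1,2,3,4,5}
  0: ok
  1: ok
  2: ok
  3: ok
  4: ok
  5: outside
counterexample path to 5: tau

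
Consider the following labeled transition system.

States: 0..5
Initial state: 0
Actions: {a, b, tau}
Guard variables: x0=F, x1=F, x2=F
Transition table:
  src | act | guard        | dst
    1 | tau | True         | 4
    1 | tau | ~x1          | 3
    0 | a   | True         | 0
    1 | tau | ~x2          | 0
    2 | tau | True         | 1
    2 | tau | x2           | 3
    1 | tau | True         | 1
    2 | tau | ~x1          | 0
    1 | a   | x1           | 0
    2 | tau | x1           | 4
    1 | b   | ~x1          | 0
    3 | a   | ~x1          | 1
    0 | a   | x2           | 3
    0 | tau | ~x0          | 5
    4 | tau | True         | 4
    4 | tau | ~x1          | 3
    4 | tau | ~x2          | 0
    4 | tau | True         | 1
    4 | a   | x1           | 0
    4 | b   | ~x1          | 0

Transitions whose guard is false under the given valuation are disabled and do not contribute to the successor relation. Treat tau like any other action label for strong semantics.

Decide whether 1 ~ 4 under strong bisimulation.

Bisimulation quotient by refinement:
  π0 = {{0,1,2,3,4,5}}
  π1 = {{0},{1,4},{2},{3},{5}}
stable after 2 split(s): 5 block(s)
[1]={1,4}  [4]={1,4}

Answer: BISIMILAR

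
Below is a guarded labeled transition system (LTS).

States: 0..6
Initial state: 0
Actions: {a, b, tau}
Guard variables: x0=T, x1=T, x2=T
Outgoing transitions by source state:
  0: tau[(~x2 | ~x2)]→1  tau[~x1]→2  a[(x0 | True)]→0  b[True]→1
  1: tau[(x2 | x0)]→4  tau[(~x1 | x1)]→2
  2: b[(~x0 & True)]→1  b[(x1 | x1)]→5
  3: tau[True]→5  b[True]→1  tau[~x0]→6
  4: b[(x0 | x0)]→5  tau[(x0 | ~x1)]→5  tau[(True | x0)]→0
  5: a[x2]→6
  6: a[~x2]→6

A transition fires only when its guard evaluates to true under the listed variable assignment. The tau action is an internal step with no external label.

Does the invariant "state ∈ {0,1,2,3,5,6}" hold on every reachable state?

Allowed set {0,1,2,3,5,6}
Reach set: {0,1,2,4,5,6}
  0: ✓
  1: ✓
  2: ✓
  4: VIOLATES
  5: ✓
  6: ✓
counterexample path to 4: b·tau

Answer: INVARIANT VIOLATED at state 4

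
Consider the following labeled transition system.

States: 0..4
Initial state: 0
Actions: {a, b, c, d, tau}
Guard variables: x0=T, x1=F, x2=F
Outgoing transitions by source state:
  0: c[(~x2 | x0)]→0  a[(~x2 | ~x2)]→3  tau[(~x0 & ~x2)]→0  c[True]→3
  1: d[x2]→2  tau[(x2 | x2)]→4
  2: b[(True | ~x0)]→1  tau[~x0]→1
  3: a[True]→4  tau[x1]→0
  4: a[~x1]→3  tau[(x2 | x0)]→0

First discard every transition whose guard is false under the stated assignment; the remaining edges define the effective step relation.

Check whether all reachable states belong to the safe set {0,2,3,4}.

Inv-set: {0,2,3,4}
R = {0,3,4}
  0: ✓
  3: ✓
  4: ✓

Answer: INVARIANT HOLDS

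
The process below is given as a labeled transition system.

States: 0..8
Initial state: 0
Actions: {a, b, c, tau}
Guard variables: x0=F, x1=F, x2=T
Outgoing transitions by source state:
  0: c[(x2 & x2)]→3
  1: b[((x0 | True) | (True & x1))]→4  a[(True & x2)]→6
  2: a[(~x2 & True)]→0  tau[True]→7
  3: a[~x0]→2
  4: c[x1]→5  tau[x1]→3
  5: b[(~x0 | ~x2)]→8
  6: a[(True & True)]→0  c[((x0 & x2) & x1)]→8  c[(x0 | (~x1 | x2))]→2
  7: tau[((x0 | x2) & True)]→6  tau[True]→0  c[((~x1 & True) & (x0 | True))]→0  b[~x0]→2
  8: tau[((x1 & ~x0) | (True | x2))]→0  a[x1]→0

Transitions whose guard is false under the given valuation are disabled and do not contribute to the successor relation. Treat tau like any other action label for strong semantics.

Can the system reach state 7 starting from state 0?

Answer: REACHABLE

Trace:
After dropping false guards: 13 live edges.
Layer 0: {0}
Layer 1: {3}  cumulative {0,3}
Layer 2: {2}  cumulative {0,2,3}
Layer 3: {7}  cumulative {0,2,3,7}
Layer 4: {6}  cumulative {0,2,3,6,7}
R = {0,2,3,6,7}
Path to 7: c·a·tau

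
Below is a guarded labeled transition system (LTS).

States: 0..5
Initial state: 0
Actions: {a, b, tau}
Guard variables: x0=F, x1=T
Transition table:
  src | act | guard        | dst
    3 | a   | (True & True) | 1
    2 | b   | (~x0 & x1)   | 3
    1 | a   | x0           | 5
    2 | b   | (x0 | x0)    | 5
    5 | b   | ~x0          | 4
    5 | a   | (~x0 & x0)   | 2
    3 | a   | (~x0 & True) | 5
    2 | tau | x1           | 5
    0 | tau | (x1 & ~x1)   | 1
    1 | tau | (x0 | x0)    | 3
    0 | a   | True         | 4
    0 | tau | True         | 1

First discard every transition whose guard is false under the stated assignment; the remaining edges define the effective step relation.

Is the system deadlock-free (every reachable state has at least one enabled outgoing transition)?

Answer: DEADLOCK at state 1

Analysis:
Reachable = {0,1,4}
  0: a→4  tau→1  [2 exit(s)]
  1: ∅  [STUCK]
  4: ∅  [STUCK]
trace reaching 1: tau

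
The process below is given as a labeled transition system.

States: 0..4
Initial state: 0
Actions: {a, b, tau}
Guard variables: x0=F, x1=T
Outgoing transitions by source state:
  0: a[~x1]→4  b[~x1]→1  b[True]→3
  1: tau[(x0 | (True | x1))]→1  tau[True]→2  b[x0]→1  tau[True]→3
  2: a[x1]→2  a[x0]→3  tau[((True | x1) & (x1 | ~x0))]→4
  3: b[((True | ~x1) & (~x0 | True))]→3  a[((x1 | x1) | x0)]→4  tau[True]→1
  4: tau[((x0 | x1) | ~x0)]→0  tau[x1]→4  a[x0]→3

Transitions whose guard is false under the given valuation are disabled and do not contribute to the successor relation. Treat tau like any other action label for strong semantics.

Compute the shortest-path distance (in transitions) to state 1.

Answer: 2

Working:
Breadth-first toward 1:
  L0 = {0}
  L1 = {3}
  L2 = {1,4}
first hit 1 at d=2 via b·tau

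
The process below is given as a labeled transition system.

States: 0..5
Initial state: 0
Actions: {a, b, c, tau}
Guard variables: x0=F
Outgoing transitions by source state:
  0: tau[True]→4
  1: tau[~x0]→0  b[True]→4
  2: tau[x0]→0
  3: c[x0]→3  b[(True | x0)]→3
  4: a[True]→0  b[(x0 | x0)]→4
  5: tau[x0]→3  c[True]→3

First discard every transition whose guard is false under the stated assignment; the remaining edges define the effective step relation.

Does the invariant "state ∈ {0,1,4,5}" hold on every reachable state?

Inv-set: {0,1,4,5}
R = {0,4}
  0: ✓
  4: ✓

Answer: INVARIANT HOLDS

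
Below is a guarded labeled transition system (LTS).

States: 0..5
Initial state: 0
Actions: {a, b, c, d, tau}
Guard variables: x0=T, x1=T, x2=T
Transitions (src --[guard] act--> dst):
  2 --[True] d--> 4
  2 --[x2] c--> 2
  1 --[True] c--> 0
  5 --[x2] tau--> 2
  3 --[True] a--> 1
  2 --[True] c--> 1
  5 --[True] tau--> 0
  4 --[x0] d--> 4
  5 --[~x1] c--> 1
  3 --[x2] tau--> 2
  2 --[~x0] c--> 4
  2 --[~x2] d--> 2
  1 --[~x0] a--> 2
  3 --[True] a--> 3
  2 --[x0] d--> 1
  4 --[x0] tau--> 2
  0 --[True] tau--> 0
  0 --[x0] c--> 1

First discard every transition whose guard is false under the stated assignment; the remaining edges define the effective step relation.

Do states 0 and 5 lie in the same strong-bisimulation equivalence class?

Answer: NOT BISIMILAR

Trace:
Bisimulation quotient by refinement:
  P[0] = {{0,1,2,3,4,5}}
  P[1] = {{0},{1},{2},{3},{4},{5}}
6 equivalence class(es) (converged in 2)
class of 0: {0}; class of 5: {5}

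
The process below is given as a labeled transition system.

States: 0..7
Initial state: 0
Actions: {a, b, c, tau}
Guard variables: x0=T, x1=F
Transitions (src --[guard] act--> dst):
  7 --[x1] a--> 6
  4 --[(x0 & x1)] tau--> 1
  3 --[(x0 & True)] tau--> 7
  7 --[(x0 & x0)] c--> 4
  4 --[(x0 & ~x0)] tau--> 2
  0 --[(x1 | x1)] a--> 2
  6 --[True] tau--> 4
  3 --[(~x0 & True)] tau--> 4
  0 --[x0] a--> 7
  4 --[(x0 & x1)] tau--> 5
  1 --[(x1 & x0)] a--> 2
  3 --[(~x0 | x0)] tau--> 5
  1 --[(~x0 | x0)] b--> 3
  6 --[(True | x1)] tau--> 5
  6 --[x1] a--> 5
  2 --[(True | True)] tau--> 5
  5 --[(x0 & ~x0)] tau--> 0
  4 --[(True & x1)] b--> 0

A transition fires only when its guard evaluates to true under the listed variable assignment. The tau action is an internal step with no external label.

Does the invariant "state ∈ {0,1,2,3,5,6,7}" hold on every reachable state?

Answer: INVARIANT VIOLATED at state 4

Analysis:
Safe = {0,1,2,3,5,6,7}
R = {0,4,7}
  0: ✓
  4: ✗ unsafe
  7: ✓
witness against invariant: a·c → 4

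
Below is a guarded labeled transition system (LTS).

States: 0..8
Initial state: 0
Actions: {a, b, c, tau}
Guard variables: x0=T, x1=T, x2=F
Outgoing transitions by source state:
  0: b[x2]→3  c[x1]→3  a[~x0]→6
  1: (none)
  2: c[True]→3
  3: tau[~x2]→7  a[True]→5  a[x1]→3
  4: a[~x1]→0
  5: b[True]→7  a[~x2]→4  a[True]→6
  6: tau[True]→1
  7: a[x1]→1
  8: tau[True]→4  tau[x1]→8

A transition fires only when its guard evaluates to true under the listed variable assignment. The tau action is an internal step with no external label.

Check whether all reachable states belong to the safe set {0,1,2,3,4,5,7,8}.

Inv-set: {0,1,2,3,4,5,7,8}
Reach set: {0,1,3,4,5,6,7}
  0: safe
  1: safe
  3: safe
  4: safe
  5: safe
  6: ✗ unsafe
  7: safe
counterexample path to 6: c·a·a

Answer: INVARIANT VIOLATED at state 6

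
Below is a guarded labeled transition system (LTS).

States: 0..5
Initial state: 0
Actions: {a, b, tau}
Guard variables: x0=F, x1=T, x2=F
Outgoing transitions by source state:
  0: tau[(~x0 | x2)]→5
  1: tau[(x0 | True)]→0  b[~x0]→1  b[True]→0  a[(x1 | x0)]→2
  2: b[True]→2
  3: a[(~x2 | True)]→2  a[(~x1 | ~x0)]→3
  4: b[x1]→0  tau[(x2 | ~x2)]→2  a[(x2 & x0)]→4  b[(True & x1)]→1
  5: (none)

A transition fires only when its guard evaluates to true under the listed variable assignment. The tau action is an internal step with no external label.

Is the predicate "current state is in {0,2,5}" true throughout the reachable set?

Answer: INVARIANT HOLDS

Analysis:
Allowed set {0,2,5}
Reachable = {0,5}
  0: ok
  5: ok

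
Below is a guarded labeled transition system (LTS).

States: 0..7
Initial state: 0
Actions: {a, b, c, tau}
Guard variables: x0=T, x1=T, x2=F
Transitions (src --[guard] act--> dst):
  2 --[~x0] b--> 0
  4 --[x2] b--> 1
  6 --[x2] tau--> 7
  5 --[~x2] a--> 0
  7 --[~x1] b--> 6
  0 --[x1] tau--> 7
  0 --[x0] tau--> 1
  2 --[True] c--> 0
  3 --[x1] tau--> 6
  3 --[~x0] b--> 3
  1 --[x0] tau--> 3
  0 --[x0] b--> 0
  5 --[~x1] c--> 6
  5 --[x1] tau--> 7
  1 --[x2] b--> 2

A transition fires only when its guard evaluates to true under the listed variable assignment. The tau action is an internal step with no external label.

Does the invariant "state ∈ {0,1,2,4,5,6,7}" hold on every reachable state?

Answer: INVARIANT VIOLATED at state 3

Working:
Allowed set {0,1,2,4,5,6,7}
R = {0,1,3,6,7}
  0: ✓
  1: ✓
  3: ✗ unsafe
  6: ✓
  7: ✓
witness against invariant: tau·tau → 3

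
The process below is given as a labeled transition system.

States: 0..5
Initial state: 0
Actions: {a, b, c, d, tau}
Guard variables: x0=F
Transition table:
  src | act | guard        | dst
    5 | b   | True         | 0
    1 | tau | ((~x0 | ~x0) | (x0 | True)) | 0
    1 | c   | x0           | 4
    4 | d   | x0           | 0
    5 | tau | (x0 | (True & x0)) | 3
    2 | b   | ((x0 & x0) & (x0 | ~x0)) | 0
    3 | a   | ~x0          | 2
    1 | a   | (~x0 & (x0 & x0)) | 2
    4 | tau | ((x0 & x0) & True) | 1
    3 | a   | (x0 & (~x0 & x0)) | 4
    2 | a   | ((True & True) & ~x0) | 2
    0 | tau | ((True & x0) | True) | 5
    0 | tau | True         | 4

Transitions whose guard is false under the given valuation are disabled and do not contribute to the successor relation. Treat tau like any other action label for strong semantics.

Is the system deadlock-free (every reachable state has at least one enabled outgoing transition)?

Reachable = {0,4,5}
  0: tau→4  tau→5  [2 out]
  4: ∅  [deadlock]
  5: b→0  [1 out]
Path to 4: tau

Answer: DEADLOCK at state 4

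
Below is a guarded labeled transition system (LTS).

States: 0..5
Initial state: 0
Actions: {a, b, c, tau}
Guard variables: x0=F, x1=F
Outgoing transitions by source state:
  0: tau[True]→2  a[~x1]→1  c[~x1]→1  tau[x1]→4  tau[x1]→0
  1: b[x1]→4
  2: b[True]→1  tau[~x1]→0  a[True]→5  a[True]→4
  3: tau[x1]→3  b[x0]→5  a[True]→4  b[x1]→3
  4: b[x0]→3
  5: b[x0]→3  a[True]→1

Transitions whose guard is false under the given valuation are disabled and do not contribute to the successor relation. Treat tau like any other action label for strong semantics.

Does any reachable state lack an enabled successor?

R = {0,1,2,4,5}
  0: a→1  c→1  tau→2  [3 out]
  1: ∅  [deadlock]
  2: a→4  a→5  b→1  tau→0  [4 out]
  4: ∅  [deadlock]
  5: a→1  [1 out]
trace reaching 1: a

Answer: DEADLOCK at state 1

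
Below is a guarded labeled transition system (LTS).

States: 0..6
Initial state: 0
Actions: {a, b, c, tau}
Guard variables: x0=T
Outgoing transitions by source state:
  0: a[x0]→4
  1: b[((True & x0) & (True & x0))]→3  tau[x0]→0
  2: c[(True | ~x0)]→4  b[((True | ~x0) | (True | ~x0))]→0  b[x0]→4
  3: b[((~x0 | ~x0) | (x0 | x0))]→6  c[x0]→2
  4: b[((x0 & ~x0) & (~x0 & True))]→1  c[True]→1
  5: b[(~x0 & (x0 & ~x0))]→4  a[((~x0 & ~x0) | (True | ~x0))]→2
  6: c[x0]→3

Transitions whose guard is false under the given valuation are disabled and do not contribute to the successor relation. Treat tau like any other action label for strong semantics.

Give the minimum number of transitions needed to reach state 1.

Answer: 2

Trace:
BFS to 1:
  depth 0: {0}
  depth 1: {4}
  depth 2: {1}
first hit 1 at d=2 via a·c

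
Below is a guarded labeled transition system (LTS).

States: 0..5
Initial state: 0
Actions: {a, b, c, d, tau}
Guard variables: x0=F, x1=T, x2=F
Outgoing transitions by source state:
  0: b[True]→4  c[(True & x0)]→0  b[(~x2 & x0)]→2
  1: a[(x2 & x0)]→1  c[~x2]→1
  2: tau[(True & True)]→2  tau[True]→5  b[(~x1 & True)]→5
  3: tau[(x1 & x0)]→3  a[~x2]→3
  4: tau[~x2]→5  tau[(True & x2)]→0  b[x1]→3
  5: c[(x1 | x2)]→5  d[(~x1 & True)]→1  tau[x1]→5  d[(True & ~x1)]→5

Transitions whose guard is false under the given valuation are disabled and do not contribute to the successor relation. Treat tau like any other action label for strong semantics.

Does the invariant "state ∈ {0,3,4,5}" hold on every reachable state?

Answer: INVARIANT HOLDS

Working:
Allowed set {0,3,4,5}
R = {0,3,4,5}
  0: ✓
  3: ✓
  4: ✓
  5: ✓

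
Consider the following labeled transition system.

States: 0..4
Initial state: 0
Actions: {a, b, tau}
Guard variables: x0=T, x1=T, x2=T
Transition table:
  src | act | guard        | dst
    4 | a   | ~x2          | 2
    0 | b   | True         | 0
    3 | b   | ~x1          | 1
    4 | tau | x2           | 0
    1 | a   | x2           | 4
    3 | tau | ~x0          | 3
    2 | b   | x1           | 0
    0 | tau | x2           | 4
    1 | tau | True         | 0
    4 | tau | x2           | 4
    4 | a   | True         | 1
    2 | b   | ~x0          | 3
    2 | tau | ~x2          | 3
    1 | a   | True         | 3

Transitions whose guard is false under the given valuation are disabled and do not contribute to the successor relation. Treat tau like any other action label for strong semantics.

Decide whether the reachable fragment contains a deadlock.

Answer: DEADLOCK at state 3

Trace:
Reachable = {0,1,3,4}
  0: b→0  tau→4  [2 exit(s)]
  1: a→3  a→4  tau→0  [3 exit(s)]
  3: ∅  [STUCK]
  4: a→1  tau→0  tau→4  [3 exit(s)]
trace reaching 3: tau·a·a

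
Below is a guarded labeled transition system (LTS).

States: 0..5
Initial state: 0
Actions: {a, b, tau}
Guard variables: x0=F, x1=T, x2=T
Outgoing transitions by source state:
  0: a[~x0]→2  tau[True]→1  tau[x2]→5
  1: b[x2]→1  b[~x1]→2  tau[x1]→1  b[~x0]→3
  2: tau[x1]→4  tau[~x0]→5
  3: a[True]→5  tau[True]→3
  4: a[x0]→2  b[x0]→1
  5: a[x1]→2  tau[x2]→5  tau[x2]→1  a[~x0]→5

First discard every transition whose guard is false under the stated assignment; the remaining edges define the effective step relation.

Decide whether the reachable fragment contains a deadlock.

Reach set: {0,1,2,3,4,5}
  0: a→2  tau→1  tau→5  [3 exit(s)]
  1: b→1  b→3  tau→1  [3 exit(s)]
  2: tau→4  tau→5  [2 exit(s)]
  3: a→5  tau→3  [2 exit(s)]
  4: ∅  [deadlock]
  5: a→2  a→5  tau→1  tau→5  [4 exit(s)]
Path to 4: a·tau

Answer: DEADLOCK at state 4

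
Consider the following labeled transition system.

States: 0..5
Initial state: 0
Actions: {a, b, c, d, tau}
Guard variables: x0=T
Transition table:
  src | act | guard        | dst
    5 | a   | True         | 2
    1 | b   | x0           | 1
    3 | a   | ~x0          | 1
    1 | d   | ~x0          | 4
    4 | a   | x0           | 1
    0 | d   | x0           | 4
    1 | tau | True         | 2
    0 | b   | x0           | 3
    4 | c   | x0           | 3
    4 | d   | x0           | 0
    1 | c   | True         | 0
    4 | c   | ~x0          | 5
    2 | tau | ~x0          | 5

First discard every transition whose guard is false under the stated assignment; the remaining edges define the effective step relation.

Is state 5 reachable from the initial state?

After dropping false guards: 9 live edges.
Layer 0: {0}
Layer 1: {3,4}  now seen {0,3,4}
Layer 2: {1}  now seen {0,1,3,4}
Layer 3: {2}  now seen {0,1,2,3,4}
R = {0,1,2,3,4}

Answer: UNREACHABLE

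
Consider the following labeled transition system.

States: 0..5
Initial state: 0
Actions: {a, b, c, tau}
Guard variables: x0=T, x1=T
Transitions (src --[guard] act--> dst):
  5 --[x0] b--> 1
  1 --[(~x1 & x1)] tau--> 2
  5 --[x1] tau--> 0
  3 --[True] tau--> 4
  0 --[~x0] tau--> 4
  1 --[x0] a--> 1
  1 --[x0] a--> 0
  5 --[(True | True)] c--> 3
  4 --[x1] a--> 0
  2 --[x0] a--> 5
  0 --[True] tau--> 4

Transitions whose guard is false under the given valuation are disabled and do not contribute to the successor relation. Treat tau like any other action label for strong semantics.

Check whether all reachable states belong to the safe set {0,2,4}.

Answer: INVARIANT HOLDS

Working:
Safe = {0,2,4}
Reach set: {0,4}
  0: ok
  4: ok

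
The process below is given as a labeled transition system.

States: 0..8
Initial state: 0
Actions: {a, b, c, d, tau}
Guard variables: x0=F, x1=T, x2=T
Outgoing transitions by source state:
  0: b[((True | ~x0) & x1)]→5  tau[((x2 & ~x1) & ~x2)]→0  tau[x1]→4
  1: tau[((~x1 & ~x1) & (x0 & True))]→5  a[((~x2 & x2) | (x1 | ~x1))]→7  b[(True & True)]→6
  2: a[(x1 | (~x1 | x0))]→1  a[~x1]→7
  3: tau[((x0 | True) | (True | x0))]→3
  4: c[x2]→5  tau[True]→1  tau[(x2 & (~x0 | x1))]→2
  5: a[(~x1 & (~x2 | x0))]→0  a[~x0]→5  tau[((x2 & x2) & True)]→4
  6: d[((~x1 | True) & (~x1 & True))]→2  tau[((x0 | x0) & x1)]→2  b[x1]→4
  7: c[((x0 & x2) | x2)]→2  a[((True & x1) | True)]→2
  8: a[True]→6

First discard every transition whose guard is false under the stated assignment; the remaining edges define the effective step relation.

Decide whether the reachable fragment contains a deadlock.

Answer: DEADLOCK-FREE

Analysis:
R = {0,1,2,4,5,6,7}
  0: b→5  tau→4  [2 exit(s)]
  1: a→7  b→6  [2 exit(s)]
  2: a→1  [1 exit(s)]
  4: c→5  tau→1  tau→2  [3 exit(s)]
  5: a→5  tau→4  [2 exit(s)]
  6: b→4  [1 exit(s)]
  7: a→2  c→2  [2 exit(s)]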